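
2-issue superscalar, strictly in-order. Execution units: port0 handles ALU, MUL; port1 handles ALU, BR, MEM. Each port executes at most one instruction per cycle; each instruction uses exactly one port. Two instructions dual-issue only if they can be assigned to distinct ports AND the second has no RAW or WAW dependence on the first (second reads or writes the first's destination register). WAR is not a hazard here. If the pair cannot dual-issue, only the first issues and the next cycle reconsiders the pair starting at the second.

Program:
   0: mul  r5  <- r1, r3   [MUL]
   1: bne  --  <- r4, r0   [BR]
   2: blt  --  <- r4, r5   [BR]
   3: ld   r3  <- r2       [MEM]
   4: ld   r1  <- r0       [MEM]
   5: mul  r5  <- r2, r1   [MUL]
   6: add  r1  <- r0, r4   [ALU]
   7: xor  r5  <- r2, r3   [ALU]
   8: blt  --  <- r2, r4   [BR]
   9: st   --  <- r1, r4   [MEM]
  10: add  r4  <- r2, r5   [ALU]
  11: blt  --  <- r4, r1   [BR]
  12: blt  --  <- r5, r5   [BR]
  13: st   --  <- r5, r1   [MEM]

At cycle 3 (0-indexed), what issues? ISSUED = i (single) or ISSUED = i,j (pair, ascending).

ISSUED = 4

  cy0 -> i0+i1 (mul.MUL/bne.BR) pair
  cy1 -> i2 (blt.BR) no-port BR/MEM
  cy2 -> i3 (ld.MEM) no-port MEM/MEM
  cy3 -> i4 (ld.MEM) RAW r1
  cy4 -> i5+i6 (mul.MUL/add.ALU) pair
  cy5 -> i7+i8 (xor.ALU/blt.BR) pair
  cy6 -> i9+i10 (st.MEM/add.ALU) pair
  cy7 -> i11 (blt.BR) no-port BR/BR
  cy8 -> i12 (blt.BR) no-port BR/MEM
  cy9 -> i13 (st.MEM) tail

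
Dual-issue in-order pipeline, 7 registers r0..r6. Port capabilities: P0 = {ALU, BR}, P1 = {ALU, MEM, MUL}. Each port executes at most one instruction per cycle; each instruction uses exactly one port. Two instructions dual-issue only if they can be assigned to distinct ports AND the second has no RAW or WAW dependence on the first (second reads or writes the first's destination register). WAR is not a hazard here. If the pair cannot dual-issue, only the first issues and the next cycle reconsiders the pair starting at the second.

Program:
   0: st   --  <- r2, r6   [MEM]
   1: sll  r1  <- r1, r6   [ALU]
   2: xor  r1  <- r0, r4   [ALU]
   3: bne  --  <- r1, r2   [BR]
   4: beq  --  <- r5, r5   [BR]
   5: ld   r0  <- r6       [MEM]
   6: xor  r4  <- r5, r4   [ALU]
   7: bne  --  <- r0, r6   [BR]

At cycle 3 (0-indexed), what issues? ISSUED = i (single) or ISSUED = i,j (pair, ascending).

[0] i0&i1  st.MEM;sll.ALU  -- pair
[1] i2  xor.ALU  -- RAW r1
[2] i3  bne.BR  -- no-port BR/BR
[3] i4&i5  beq.BR;ld.MEM  -- pair
[4] i6&i7  xor.ALU;bne.BR  -- pair

ISSUED = 4,5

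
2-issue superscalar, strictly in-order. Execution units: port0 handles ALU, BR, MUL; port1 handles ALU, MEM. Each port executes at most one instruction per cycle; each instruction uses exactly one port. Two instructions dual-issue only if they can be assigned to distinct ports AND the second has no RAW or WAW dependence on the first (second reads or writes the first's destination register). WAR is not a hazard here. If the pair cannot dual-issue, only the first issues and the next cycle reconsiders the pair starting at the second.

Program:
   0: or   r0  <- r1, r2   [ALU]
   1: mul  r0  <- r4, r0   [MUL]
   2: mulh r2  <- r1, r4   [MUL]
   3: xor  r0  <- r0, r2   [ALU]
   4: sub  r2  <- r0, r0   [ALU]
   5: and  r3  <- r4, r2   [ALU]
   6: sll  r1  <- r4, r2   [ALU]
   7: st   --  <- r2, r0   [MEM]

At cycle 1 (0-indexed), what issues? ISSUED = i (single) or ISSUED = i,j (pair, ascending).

c0: i0 or  RAW+WAW r0
c1: i1 mul  no-port MUL/MUL
c2: i2 mulh  RAW r2
c3: i3 xor  RAW r0
c4: i4 sub  RAW r2
c5: i5+i6 and sll  pair
c6: i7 st  tail

ISSUED = 1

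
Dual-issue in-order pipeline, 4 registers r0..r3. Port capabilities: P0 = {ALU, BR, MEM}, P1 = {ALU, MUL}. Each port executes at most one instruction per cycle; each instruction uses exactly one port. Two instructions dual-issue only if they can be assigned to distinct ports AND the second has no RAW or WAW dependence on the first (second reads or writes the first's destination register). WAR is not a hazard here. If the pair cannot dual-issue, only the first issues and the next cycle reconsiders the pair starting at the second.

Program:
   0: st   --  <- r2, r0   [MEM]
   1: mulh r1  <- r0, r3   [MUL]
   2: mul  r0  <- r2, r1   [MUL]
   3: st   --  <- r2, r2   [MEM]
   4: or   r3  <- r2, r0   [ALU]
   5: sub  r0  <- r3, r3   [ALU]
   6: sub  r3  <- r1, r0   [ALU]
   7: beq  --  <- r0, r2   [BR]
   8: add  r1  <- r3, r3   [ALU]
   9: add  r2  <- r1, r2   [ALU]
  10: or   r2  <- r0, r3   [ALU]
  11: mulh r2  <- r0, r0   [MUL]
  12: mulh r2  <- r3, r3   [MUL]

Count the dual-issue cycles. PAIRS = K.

PAIRS = 3

#0 head=0: st.MEM+mulh.MUL i0/i1 dual
#1 head=2: mul.MUL+st.MEM i2/i3 dual
#2 head=4: or.ALU i4 RAW r3
#3 head=5: sub.ALU i5 RAW r0
#4 head=6: sub.ALU+beq.BR i6/i7 dual
#5 head=8: add.ALU i8 RAW r1
#6 head=9: add.ALU i9 WAW r2
#7 head=10: or.ALU i10 WAW r2
#8 head=11: mulh.MUL i11 no-port MUL/MUL
#9 head=12: mulh.MUL i12 tail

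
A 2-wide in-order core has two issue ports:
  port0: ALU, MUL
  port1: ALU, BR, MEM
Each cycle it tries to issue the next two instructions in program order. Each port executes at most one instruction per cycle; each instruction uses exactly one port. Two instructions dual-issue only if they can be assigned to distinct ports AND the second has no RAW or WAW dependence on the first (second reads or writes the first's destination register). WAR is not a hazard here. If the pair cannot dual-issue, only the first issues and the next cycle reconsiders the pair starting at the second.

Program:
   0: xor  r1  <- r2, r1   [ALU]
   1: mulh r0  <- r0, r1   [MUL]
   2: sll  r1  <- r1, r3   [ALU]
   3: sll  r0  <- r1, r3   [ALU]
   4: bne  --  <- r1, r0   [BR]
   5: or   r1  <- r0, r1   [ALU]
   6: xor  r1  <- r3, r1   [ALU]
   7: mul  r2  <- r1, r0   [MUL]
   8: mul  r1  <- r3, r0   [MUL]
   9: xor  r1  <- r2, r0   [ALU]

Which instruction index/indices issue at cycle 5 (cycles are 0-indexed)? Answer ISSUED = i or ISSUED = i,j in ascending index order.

ISSUED = 7

#0 head=0: xor.ALU i0 RAW r1
#1 head=1: mulh.MUL/sll.ALU i1,i2 2-wide
#2 head=3: sll.ALU i3 RAW r0
#3 head=4: bne.BR/or.ALU i4,i5 2-wide
#4 head=6: xor.ALU i6 RAW r1
#5 head=7: mul.MUL i7 no-port MUL/MUL
#6 head=8: mul.MUL i8 WAW r1
#7 head=9: xor.ALU i9 tail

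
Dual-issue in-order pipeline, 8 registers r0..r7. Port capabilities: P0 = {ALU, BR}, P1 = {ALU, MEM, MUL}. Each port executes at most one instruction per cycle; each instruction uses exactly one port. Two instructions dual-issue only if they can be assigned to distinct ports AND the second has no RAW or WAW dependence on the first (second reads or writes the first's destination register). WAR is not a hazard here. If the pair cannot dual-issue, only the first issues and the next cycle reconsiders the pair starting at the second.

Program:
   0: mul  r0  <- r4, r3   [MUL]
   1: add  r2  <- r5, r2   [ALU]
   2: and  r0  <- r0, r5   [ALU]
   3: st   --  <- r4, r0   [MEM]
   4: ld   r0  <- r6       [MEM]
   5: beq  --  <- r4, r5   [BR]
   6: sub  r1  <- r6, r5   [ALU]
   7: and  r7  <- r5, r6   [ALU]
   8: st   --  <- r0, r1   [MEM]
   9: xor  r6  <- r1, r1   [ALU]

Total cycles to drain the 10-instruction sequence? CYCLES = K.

[0] i0+i1  mul/add  -- dual
[1] i2  and  -- RAW r0
[2] i3  st  -- no-port MEM/MEM
[3] i4+i5  ld/beq  -- dual
[4] i6+i7  sub/and  -- dual
[5] i8+i9  st/xor  -- dual

CYCLES = 6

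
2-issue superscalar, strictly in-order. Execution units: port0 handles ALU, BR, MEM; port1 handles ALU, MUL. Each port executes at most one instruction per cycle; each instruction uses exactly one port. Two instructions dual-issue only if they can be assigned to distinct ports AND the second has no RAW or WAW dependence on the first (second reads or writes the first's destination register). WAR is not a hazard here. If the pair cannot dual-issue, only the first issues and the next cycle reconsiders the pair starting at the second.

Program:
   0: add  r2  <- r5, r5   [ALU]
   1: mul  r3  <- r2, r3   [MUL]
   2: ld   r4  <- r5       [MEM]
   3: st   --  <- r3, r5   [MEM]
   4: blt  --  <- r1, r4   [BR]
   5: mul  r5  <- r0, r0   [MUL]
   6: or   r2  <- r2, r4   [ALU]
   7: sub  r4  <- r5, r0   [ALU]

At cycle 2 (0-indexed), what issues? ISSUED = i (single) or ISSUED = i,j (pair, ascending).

ISSUED = 3

0. add.ALU @i0  | RAW r2
1. mul.MUL+ld.MEM @i1+i2  | pair
2. st.MEM @i3  | no-port MEM/BR
3. blt.BR+mul.MUL @i4+i5  | pair
4. or.ALU+sub.ALU @i6+i7  | pair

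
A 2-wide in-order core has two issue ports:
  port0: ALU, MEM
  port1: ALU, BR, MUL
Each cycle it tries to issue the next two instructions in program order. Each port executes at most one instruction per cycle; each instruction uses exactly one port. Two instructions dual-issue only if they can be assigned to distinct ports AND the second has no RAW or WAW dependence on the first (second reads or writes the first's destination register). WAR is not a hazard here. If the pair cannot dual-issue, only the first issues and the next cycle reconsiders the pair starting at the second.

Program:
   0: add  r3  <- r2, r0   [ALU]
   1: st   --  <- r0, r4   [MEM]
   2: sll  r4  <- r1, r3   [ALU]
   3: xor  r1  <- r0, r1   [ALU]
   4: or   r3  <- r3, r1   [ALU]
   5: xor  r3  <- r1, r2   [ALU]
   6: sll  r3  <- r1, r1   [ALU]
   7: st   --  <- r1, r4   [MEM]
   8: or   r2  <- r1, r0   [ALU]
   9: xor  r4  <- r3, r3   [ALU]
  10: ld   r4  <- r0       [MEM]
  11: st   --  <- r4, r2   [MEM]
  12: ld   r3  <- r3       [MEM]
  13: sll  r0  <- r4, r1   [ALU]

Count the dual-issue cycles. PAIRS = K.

PAIRS = 5

t=0 i0&i1:add.ALU;st.MEM ; 2-wide
t=1 i2&i3:sll.ALU;xor.ALU ; 2-wide
t=2 i4:or.ALU ; WAW r3
t=3 i5:xor.ALU ; WAW r3
t=4 i6&i7:sll.ALU;st.MEM ; 2-wide
t=5 i8&i9:or.ALU;xor.ALU ; 2-wide
t=6 i10:ld.MEM ; no-port MEM/MEM
t=7 i11:st.MEM ; no-port MEM/MEM
t=8 i12&i13:ld.MEM;sll.ALU ; 2-wide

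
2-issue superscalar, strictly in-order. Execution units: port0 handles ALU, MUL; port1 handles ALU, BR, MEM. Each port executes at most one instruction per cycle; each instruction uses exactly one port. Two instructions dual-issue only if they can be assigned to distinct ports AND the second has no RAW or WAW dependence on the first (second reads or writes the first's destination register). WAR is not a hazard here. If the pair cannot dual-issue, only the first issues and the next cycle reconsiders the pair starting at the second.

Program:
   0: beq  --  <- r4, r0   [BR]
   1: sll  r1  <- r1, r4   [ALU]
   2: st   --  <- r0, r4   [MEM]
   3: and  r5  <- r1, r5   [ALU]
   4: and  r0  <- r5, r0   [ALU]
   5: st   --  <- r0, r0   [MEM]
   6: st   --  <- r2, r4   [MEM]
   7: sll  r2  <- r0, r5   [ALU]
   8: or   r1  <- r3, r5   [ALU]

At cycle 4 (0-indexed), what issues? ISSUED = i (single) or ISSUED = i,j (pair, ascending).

#0 head=0: beq.BR;sll.ALU i0,i1 2-wide
#1 head=2: st.MEM;and.ALU i2,i3 2-wide
#2 head=4: and.ALU i4 RAW r0
#3 head=5: st.MEM i5 no-port MEM/MEM
#4 head=6: st.MEM;sll.ALU i6,i7 2-wide
#5 head=8: or.ALU i8 tail

ISSUED = 6,7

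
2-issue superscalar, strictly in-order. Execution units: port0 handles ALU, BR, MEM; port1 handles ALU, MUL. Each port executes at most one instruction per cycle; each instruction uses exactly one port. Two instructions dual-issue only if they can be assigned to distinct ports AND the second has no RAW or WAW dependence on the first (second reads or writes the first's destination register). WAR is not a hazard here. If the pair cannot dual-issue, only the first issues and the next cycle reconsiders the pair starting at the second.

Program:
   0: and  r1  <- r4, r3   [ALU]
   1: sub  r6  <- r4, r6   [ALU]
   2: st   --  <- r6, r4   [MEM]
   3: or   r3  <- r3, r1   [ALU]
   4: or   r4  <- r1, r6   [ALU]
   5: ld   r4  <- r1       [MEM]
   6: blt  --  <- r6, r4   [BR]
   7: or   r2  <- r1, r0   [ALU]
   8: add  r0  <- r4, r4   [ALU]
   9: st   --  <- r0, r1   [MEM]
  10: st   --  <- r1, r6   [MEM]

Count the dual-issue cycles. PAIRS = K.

c0: i0,i1 and/sub  2-wide
c1: i2,i3 st/or  2-wide
c2: i4 or  WAW r4
c3: i5 ld  no-port MEM/BR
c4: i6,i7 blt/or  2-wide
c5: i8 add  RAW r0
c6: i9 st  no-port MEM/MEM
c7: i10 st  tail

PAIRS = 3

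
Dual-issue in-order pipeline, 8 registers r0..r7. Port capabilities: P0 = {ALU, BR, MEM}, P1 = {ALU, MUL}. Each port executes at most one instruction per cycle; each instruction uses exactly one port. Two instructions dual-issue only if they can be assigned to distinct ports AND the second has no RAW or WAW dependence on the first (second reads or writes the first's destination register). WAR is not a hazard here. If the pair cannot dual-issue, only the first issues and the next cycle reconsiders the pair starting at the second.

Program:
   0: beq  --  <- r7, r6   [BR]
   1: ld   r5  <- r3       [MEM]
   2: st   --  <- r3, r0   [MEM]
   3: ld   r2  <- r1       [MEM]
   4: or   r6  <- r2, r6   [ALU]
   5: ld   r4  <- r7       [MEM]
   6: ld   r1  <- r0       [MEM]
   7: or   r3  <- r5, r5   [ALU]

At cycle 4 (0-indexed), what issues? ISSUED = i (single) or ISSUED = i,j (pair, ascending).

ISSUED = 4,5

#0 head=0: beq i0 no-port BR/MEM
#1 head=1: ld i1 no-port MEM/MEM
#2 head=2: st i2 no-port MEM/MEM
#3 head=3: ld i3 RAW r2
#4 head=4: or ld i4&i5 2-wide
#5 head=6: ld or i6&i7 2-wide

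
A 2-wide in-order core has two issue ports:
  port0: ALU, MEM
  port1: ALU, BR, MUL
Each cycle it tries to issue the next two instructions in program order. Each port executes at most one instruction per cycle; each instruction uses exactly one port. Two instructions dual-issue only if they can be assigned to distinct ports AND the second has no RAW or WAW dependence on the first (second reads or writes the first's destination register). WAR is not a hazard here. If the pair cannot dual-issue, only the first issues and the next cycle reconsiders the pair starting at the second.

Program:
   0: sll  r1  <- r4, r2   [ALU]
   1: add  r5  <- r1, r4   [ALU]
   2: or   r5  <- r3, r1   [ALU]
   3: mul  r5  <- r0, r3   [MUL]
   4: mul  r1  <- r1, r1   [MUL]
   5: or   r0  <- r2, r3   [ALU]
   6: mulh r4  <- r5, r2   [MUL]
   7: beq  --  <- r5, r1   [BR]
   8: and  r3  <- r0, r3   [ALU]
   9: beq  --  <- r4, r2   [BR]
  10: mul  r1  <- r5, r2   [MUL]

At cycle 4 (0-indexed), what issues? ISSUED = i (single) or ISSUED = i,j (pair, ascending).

ISSUED = 4,5

t=0 i0:sll.ALU ; RAW r1
t=1 i1:add.ALU ; WAW r5
t=2 i2:or.ALU ; WAW r5
t=3 i3:mul.MUL ; no-port MUL/MUL
t=4 i4+i5:mul.MUL;or.ALU ; 2-wide
t=5 i6:mulh.MUL ; no-port MUL/BR
t=6 i7+i8:beq.BR;and.ALU ; 2-wide
t=7 i9:beq.BR ; no-port BR/MUL
t=8 i10:mul.MUL ; tail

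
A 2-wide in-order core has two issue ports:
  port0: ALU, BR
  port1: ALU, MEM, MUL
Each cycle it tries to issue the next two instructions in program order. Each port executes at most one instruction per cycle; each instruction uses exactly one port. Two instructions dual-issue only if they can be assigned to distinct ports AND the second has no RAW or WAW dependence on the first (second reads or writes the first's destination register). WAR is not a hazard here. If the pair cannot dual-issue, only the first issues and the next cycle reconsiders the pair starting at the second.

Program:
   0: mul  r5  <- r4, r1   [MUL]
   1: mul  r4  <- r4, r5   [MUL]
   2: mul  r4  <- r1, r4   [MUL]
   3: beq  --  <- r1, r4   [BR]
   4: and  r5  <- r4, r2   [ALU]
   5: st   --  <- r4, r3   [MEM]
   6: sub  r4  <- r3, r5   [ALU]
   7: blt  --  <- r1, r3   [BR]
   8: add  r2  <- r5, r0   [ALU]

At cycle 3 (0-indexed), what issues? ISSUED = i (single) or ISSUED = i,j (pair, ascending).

ISSUED = 3,4

0. mul @i0  | no-port MUL/MUL
1. mul @i1  | no-port MUL/MUL
2. mul @i2  | RAW r4
3. beq+and @i3+i4  | dual
4. st+sub @i5+i6  | dual
5. blt+add @i7+i8  | dual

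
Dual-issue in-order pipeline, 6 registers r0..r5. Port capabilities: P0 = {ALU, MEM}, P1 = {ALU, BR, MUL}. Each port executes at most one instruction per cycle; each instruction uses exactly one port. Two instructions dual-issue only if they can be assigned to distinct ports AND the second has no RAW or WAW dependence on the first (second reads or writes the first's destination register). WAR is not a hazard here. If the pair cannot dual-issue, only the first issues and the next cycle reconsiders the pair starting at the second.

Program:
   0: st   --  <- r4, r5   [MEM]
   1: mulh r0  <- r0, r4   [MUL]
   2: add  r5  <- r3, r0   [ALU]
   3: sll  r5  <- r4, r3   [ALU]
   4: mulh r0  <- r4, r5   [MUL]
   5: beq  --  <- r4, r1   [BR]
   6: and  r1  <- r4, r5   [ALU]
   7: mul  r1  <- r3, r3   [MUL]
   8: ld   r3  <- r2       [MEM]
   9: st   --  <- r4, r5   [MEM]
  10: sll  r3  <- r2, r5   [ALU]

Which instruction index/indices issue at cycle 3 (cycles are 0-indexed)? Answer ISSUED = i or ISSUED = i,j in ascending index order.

[0] i0+i1  st/mulh  -- dual
[1] i2  add  -- WAW r5
[2] i3  sll  -- RAW r5
[3] i4  mulh  -- no-port MUL/BR
[4] i5+i6  beq/and  -- dual
[5] i7+i8  mul/ld  -- dual
[6] i9+i10  st/sll  -- dual

ISSUED = 4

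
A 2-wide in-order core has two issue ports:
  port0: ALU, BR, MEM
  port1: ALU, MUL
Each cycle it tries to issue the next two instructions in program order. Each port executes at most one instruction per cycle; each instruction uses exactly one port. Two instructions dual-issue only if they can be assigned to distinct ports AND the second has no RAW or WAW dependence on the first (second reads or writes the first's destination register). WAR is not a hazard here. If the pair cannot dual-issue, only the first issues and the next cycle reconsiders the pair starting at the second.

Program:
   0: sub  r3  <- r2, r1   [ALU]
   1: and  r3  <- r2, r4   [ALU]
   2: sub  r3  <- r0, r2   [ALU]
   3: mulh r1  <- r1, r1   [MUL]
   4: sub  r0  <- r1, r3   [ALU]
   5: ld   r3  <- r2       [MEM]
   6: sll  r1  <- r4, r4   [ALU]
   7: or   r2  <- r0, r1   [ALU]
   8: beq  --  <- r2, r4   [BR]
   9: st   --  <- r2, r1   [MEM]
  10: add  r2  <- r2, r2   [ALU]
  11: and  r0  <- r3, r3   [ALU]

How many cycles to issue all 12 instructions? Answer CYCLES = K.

CYCLES = 9

0. sub @i0  | WAW r3
1. and @i1  | WAW r3
2. sub/mulh @i2+i3  | dual
3. sub/ld @i4+i5  | dual
4. sll @i6  | RAW r1
5. or @i7  | RAW r2
6. beq @i8  | no-port BR/MEM
7. st/add @i9+i10  | dual
8. and @i11  | tail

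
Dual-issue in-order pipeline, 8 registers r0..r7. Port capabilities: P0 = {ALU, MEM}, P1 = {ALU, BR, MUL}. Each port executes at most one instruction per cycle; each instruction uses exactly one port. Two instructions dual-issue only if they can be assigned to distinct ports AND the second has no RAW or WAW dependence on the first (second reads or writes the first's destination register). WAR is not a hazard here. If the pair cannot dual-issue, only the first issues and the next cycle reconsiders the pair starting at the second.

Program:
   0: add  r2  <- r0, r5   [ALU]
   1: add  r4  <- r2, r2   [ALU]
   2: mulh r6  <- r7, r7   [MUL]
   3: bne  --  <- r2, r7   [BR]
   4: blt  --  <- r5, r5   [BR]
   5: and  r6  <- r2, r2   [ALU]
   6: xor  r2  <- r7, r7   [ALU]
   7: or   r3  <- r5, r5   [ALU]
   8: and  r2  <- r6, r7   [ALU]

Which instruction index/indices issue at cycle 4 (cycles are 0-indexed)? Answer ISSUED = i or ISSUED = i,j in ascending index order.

ISSUED = 6,7

t=0 i0:add ; RAW r2
t=1 i1+i2:add+mulh ; pair
t=2 i3:bne ; no-port BR/BR
t=3 i4+i5:blt+and ; pair
t=4 i6+i7:xor+or ; pair
t=5 i8:and ; tail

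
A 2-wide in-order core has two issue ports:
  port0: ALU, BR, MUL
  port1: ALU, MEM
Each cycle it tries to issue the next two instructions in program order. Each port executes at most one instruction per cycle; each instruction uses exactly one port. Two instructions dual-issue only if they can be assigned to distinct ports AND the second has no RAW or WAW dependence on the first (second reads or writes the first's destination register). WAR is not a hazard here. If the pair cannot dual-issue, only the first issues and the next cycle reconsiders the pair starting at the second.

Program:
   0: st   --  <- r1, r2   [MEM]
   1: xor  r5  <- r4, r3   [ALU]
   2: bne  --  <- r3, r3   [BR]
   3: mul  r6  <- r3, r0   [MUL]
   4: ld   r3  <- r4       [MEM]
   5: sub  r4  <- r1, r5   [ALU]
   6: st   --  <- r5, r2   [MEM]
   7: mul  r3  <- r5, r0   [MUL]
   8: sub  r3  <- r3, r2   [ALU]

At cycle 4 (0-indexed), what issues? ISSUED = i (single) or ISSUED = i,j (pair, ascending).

ISSUED = 7

0. st.MEM xor.ALU @i0&i1  | pair
1. bne.BR @i2  | no-port BR/MUL
2. mul.MUL ld.MEM @i3&i4  | pair
3. sub.ALU st.MEM @i5&i6  | pair
4. mul.MUL @i7  | RAW+WAW r3
5. sub.ALU @i8  | tail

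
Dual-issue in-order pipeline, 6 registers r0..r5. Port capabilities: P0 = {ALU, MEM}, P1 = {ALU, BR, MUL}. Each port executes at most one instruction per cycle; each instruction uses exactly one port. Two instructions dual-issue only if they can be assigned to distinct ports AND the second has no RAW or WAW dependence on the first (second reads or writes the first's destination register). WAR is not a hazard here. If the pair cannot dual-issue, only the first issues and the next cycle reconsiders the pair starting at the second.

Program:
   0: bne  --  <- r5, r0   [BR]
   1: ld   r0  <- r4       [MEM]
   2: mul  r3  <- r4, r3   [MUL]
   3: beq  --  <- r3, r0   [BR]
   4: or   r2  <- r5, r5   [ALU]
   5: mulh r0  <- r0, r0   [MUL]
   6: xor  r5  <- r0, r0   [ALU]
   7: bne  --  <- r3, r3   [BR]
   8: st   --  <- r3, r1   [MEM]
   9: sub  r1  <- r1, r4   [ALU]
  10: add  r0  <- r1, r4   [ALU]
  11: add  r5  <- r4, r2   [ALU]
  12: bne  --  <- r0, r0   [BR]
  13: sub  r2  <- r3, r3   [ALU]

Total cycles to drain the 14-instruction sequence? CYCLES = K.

CYCLES = 8

t=0 i0,i1:bne.BR;ld.MEM ; dual
t=1 i2:mul.MUL ; no-port MUL/BR
t=2 i3,i4:beq.BR;or.ALU ; dual
t=3 i5:mulh.MUL ; RAW r0
t=4 i6,i7:xor.ALU;bne.BR ; dual
t=5 i8,i9:st.MEM;sub.ALU ; dual
t=6 i10,i11:add.ALU;add.ALU ; dual
t=7 i12,i13:bne.BR;sub.ALU ; dual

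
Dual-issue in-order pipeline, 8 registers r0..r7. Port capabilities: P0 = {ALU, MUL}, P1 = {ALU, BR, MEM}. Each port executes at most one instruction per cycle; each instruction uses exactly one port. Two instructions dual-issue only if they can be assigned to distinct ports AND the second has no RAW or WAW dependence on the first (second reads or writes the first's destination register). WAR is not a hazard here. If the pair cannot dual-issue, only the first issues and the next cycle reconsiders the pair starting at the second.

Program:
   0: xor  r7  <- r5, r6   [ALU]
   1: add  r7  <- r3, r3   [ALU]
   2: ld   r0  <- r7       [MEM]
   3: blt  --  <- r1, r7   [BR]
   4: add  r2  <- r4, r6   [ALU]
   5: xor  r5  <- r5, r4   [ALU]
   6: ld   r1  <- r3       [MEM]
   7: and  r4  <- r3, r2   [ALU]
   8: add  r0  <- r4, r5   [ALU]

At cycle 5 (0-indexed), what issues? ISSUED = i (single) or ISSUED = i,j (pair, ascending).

ISSUED = 7

[0] i0  xor.ALU  -- WAW r7
[1] i1  add.ALU  -- RAW r7
[2] i2  ld.MEM  -- no-port MEM/BR
[3] i3+i4  blt.BR+add.ALU  -- pair
[4] i5+i6  xor.ALU+ld.MEM  -- pair
[5] i7  and.ALU  -- RAW r4
[6] i8  add.ALU  -- tail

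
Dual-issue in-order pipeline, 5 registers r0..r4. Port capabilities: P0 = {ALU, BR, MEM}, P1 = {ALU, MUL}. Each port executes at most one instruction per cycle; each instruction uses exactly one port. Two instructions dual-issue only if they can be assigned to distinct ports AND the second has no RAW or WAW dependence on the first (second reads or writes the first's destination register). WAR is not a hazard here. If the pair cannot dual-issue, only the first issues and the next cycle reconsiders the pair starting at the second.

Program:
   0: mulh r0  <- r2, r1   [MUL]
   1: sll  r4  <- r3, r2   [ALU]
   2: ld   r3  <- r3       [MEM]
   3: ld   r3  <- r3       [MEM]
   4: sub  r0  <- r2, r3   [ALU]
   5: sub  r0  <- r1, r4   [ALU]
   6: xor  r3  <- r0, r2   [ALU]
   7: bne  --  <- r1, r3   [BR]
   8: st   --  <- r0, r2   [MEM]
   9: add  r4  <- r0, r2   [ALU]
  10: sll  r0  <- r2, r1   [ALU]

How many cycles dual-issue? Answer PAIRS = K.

PAIRS = 2

  cy0 -> i0,i1 (mulh.MUL+sll.ALU) dual
  cy1 -> i2 (ld.MEM) no-port MEM/MEM
  cy2 -> i3 (ld.MEM) RAW r3
  cy3 -> i4 (sub.ALU) WAW r0
  cy4 -> i5 (sub.ALU) RAW r0
  cy5 -> i6 (xor.ALU) RAW r3
  cy6 -> i7 (bne.BR) no-port BR/MEM
  cy7 -> i8,i9 (st.MEM+add.ALU) dual
  cy8 -> i10 (sll.ALU) tail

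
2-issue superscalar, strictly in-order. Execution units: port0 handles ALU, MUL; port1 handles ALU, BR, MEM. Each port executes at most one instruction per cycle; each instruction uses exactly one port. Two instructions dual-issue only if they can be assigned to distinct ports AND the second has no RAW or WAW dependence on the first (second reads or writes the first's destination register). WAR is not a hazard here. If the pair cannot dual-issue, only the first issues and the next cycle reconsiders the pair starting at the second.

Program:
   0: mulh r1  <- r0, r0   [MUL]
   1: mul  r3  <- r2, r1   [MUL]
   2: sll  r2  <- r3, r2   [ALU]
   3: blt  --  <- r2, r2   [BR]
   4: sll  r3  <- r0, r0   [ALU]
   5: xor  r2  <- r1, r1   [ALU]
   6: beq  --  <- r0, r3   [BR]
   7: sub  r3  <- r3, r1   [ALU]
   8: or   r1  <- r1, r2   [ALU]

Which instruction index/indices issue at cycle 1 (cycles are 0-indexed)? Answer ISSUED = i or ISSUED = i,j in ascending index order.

[0] i0  mulh  -- no-port MUL/MUL
[1] i1  mul  -- RAW r3
[2] i2  sll  -- RAW r2
[3] i3/i4  blt sll  -- 2-wide
[4] i5/i6  xor beq  -- 2-wide
[5] i7/i8  sub or  -- 2-wide

ISSUED = 1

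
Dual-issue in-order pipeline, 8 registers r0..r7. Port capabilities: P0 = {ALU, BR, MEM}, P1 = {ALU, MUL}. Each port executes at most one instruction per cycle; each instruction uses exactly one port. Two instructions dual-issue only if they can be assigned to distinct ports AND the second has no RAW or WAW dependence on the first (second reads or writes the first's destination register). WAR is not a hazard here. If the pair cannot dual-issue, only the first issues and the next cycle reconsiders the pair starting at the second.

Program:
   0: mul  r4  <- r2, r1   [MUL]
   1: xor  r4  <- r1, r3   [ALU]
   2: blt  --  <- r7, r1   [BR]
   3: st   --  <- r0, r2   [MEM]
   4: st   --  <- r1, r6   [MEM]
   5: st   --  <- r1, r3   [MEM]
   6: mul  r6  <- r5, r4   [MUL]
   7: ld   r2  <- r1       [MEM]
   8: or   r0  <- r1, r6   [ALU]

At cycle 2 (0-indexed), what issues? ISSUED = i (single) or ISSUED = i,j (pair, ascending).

ISSUED = 3

c0: i0 mul  WAW r4
c1: i1/i2 xor;blt  dual
c2: i3 st  no-port MEM/MEM
c3: i4 st  no-port MEM/MEM
c4: i5/i6 st;mul  dual
c5: i7/i8 ld;or  dual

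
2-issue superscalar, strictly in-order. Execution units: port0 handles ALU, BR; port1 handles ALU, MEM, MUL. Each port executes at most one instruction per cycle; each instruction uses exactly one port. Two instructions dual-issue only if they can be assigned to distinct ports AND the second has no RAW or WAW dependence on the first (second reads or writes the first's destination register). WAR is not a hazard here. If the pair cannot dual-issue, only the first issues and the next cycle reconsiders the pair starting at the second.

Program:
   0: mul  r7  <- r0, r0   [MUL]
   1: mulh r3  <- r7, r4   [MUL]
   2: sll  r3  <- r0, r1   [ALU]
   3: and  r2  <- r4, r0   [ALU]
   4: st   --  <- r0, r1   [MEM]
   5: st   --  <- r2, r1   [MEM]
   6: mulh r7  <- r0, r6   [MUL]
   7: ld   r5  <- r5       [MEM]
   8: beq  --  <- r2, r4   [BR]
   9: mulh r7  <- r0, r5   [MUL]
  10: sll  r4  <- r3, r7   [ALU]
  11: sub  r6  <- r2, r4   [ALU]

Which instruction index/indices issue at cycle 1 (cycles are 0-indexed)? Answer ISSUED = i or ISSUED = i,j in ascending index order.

  cy0 -> i0 (mul) no-port MUL/MUL
  cy1 -> i1 (mulh) WAW r3
  cy2 -> i2/i3 (sll/and) 2-wide
  cy3 -> i4 (st) no-port MEM/MEM
  cy4 -> i5 (st) no-port MEM/MUL
  cy5 -> i6 (mulh) no-port MUL/MEM
  cy6 -> i7/i8 (ld/beq) 2-wide
  cy7 -> i9 (mulh) RAW r7
  cy8 -> i10 (sll) RAW r4
  cy9 -> i11 (sub) tail

ISSUED = 1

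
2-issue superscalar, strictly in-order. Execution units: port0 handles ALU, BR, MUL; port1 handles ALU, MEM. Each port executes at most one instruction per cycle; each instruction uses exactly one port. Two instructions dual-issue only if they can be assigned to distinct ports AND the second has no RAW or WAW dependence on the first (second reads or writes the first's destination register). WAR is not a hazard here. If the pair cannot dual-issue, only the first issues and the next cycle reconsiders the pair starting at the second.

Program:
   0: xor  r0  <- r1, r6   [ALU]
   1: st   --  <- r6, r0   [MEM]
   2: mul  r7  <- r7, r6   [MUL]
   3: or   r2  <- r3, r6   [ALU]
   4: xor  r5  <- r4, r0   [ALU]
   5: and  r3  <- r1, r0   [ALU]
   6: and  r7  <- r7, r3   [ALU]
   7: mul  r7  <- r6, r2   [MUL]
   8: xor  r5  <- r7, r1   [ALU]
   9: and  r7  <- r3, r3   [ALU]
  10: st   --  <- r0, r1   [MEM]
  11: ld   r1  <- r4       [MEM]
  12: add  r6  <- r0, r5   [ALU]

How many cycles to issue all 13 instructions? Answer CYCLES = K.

CYCLES = 9

[0] i0  xor  -- RAW r0
[1] i1&i2  st+mul  -- 2-wide
[2] i3&i4  or+xor  -- 2-wide
[3] i5  and  -- RAW r3
[4] i6  and  -- WAW r7
[5] i7  mul  -- RAW r7
[6] i8&i9  xor+and  -- 2-wide
[7] i10  st  -- no-port MEM/MEM
[8] i11&i12  ld+add  -- 2-wide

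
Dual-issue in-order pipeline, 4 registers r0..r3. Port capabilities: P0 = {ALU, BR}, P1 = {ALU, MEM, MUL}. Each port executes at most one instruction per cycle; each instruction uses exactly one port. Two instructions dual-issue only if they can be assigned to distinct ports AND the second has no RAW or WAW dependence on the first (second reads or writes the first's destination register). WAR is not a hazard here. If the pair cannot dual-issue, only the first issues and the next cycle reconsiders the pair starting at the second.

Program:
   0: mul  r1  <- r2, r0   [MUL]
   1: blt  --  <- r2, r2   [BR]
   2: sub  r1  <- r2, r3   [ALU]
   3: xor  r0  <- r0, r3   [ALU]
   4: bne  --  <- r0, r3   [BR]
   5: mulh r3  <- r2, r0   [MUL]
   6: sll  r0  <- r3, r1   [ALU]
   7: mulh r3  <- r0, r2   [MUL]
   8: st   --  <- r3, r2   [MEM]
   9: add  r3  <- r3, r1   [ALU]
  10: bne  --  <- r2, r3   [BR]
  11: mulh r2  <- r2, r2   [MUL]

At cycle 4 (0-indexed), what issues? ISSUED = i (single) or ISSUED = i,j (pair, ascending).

ISSUED = 7

0. mul.MUL;blt.BR @i0,i1  | pair
1. sub.ALU;xor.ALU @i2,i3  | pair
2. bne.BR;mulh.MUL @i4,i5  | pair
3. sll.ALU @i6  | RAW r0
4. mulh.MUL @i7  | no-port MUL/MEM
5. st.MEM;add.ALU @i8,i9  | pair
6. bne.BR;mulh.MUL @i10,i11  | pair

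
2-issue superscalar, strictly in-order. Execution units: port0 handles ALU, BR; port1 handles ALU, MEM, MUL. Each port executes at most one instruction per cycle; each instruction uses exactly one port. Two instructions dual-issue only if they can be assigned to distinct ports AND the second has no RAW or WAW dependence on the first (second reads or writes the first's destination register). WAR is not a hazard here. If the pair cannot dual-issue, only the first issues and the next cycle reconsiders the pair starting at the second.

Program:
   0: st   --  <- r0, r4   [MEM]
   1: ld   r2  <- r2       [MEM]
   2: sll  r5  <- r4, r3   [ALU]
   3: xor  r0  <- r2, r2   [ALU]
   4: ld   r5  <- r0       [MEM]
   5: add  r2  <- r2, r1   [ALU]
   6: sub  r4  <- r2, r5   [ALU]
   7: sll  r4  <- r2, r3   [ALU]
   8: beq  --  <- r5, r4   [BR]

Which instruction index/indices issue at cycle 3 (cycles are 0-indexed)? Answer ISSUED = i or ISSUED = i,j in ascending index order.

ISSUED = 4,5

[0] i0  st.MEM  -- no-port MEM/MEM
[1] i1,i2  ld.MEM;sll.ALU  -- 2-wide
[2] i3  xor.ALU  -- RAW r0
[3] i4,i5  ld.MEM;add.ALU  -- 2-wide
[4] i6  sub.ALU  -- WAW r4
[5] i7  sll.ALU  -- RAW r4
[6] i8  beq.BR  -- tail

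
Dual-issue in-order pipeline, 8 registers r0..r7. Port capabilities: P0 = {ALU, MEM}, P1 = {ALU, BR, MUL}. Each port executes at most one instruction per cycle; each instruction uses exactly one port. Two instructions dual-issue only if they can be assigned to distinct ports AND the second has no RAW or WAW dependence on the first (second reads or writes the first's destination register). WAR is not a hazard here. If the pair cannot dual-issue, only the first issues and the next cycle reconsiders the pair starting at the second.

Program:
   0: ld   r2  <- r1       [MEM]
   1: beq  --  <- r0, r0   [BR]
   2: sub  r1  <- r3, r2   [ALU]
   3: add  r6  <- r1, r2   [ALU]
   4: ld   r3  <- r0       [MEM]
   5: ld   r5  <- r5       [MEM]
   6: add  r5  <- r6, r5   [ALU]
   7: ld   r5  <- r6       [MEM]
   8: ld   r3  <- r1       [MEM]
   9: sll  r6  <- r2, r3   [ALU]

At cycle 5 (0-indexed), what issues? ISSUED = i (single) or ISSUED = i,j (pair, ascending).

#0 head=0: ld.MEM;beq.BR i0+i1 2-wide
#1 head=2: sub.ALU i2 RAW r1
#2 head=3: add.ALU;ld.MEM i3+i4 2-wide
#3 head=5: ld.MEM i5 RAW+WAW r5
#4 head=6: add.ALU i6 WAW r5
#5 head=7: ld.MEM i7 no-port MEM/MEM
#6 head=8: ld.MEM i8 RAW r3
#7 head=9: sll.ALU i9 tail

ISSUED = 7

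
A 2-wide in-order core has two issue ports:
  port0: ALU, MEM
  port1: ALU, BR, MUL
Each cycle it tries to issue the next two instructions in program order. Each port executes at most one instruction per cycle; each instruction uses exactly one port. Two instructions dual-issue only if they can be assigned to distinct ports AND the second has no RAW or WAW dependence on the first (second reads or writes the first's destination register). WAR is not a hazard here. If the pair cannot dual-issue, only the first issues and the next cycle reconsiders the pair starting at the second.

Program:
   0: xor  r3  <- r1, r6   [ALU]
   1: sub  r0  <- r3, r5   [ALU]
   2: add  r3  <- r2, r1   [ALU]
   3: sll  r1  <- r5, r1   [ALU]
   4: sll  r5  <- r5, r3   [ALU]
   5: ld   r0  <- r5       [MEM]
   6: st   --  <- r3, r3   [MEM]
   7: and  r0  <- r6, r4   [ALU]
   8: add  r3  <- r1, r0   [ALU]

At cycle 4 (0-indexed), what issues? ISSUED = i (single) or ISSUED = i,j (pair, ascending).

ISSUED = 6,7

  cy0 -> i0 (xor.ALU) RAW r3
  cy1 -> i1+i2 (sub.ALU+add.ALU) 2-wide
  cy2 -> i3+i4 (sll.ALU+sll.ALU) 2-wide
  cy3 -> i5 (ld.MEM) no-port MEM/MEM
  cy4 -> i6+i7 (st.MEM+and.ALU) 2-wide
  cy5 -> i8 (add.ALU) tail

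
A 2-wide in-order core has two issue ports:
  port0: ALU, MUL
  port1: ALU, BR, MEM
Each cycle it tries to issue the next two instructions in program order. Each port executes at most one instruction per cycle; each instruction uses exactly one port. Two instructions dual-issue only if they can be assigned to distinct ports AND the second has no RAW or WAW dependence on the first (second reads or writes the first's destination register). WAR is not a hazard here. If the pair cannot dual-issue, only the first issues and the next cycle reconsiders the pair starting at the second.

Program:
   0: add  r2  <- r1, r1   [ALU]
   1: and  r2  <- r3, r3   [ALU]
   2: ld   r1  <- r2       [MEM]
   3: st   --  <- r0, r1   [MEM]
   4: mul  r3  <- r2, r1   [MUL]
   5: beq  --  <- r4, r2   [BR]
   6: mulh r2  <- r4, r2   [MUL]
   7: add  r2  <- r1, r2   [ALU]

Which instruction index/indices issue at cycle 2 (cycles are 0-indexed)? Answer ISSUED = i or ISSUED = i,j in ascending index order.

0. add.ALU @i0  | WAW r2
1. and.ALU @i1  | RAW r2
2. ld.MEM @i2  | no-port MEM/MEM
3. st.MEM+mul.MUL @i3/i4  | 2-wide
4. beq.BR+mulh.MUL @i5/i6  | 2-wide
5. add.ALU @i7  | tail

ISSUED = 2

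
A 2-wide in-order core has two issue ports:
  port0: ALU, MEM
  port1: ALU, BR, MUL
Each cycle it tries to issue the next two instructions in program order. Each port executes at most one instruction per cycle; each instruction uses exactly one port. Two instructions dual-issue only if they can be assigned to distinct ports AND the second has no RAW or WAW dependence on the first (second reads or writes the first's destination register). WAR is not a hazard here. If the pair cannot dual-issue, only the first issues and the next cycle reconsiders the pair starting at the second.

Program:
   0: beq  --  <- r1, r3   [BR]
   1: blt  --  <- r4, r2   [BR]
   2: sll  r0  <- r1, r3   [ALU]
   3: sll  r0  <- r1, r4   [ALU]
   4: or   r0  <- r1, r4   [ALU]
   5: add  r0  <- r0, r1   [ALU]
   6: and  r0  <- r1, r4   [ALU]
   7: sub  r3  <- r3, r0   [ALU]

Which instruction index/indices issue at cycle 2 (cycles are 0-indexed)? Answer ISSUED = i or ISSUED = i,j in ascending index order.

ISSUED = 3

  cy0 -> i0 (beq.BR) no-port BR/BR
  cy1 -> i1,i2 (blt.BR+sll.ALU) 2-wide
  cy2 -> i3 (sll.ALU) WAW r0
  cy3 -> i4 (or.ALU) RAW+WAW r0
  cy4 -> i5 (add.ALU) WAW r0
  cy5 -> i6 (and.ALU) RAW r0
  cy6 -> i7 (sub.ALU) tail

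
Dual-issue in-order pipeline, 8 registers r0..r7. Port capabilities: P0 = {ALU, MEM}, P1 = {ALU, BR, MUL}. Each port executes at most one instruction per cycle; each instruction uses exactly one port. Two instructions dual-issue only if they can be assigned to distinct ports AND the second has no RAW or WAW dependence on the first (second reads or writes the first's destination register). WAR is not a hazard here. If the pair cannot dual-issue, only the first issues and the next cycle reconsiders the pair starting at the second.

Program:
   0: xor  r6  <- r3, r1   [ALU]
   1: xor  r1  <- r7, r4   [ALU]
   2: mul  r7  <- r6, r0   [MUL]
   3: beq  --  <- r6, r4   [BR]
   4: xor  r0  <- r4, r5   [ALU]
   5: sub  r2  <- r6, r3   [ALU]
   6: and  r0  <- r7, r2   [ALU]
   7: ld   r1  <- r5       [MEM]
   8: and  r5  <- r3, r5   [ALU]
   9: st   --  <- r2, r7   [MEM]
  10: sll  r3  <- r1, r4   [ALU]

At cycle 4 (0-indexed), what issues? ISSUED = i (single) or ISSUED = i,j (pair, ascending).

ISSUED = 6,7

t=0 i0/i1:xor;xor ; pair
t=1 i2:mul ; no-port MUL/BR
t=2 i3/i4:beq;xor ; pair
t=3 i5:sub ; RAW r2
t=4 i6/i7:and;ld ; pair
t=5 i8/i9:and;st ; pair
t=6 i10:sll ; tail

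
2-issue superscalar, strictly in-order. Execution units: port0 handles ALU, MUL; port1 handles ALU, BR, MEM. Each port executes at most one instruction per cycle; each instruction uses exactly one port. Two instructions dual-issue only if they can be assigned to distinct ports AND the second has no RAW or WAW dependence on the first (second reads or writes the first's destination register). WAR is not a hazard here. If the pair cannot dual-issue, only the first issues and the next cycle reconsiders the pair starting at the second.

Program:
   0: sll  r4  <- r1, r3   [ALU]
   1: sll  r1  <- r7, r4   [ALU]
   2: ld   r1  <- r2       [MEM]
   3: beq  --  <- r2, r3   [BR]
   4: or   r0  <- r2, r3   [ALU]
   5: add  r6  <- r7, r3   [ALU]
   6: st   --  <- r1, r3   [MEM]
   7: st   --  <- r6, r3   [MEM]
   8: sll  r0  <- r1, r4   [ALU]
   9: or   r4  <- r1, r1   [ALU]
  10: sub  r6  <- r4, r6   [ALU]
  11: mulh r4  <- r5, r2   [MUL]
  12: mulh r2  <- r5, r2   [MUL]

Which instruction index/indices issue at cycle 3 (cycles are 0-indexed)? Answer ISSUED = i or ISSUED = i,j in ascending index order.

ISSUED = 3,4

c0: i0 sll.ALU  RAW r4
c1: i1 sll.ALU  WAW r1
c2: i2 ld.MEM  no-port MEM/BR
c3: i3,i4 beq.BR;or.ALU  dual
c4: i5,i6 add.ALU;st.MEM  dual
c5: i7,i8 st.MEM;sll.ALU  dual
c6: i9 or.ALU  RAW r4
c7: i10,i11 sub.ALU;mulh.MUL  dual
c8: i12 mulh.MUL  tail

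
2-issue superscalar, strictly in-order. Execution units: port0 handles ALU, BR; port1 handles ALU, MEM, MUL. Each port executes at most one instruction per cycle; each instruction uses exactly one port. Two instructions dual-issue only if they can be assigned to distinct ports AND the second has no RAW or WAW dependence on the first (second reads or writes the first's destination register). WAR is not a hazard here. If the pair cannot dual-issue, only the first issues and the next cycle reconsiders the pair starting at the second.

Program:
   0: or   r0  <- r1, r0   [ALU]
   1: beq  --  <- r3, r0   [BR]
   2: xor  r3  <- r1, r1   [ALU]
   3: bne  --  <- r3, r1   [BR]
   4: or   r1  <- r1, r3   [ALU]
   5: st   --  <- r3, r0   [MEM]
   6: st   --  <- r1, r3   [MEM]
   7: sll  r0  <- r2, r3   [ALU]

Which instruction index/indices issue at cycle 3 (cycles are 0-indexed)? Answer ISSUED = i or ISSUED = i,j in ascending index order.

0. or.ALU @i0  | RAW r0
1. beq.BR/xor.ALU @i1,i2  | 2-wide
2. bne.BR/or.ALU @i3,i4  | 2-wide
3. st.MEM @i5  | no-port MEM/MEM
4. st.MEM/sll.ALU @i6,i7  | 2-wide

ISSUED = 5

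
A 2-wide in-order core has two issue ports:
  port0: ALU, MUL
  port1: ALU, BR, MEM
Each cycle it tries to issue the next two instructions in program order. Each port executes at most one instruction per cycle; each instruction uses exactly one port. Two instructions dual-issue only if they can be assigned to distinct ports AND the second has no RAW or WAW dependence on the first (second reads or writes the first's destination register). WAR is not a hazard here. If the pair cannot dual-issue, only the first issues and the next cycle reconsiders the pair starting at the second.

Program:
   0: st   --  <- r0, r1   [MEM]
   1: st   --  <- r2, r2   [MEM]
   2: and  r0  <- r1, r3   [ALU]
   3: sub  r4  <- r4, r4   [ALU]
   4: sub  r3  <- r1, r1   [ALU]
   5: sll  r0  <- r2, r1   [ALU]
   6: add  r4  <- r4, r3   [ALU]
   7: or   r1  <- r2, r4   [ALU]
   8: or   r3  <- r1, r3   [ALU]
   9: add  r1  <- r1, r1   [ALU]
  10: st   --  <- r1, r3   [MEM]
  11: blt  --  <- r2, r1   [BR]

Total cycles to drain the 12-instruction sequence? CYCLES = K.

0. st @i0  | no-port MEM/MEM
1. st+and @i1&i2  | pair
2. sub+sub @i3&i4  | pair
3. sll+add @i5&i6  | pair
4. or @i7  | RAW r1
5. or+add @i8&i9  | pair
6. st @i10  | no-port MEM/BR
7. blt @i11  | tail

CYCLES = 8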